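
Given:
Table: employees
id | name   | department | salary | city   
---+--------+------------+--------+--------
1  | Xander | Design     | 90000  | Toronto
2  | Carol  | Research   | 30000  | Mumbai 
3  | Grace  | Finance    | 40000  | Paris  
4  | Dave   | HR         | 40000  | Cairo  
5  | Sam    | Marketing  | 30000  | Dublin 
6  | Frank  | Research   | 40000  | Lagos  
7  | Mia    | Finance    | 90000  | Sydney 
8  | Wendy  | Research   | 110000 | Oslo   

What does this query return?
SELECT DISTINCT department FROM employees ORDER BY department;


All 'department' values (row order): Design, Research, Finance, HR, Marketing, Research, Finance, Research
Removing duplicates leaves 5 unique value(s).

5 values:
Design
Finance
HR
Marketing
Research


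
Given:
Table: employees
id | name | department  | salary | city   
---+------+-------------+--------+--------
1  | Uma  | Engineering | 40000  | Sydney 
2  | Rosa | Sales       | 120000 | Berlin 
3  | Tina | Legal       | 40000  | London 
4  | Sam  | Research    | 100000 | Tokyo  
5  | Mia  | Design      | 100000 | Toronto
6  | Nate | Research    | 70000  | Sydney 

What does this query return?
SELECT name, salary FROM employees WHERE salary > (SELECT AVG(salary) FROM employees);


Subquery: AVG(salary) = 78333.33
Filtering: salary > 78333.33
  Rosa (120000) -> MATCH
  Sam (100000) -> MATCH
  Mia (100000) -> MATCH


3 rows:
Rosa, 120000
Sam, 100000
Mia, 100000


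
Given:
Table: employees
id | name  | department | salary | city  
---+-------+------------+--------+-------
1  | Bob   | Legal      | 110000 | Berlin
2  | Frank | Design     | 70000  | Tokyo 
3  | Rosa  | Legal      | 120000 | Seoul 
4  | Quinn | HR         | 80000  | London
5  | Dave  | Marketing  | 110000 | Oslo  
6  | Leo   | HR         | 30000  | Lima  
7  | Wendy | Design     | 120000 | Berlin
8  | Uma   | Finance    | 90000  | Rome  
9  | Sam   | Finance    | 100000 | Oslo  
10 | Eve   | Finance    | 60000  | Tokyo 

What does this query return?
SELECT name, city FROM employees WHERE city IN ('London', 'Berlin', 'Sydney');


Filtering: city IN ('London', 'Berlin', 'Sydney')
Matching: 3 rows

3 rows:
Bob, Berlin
Quinn, London
Wendy, Berlin


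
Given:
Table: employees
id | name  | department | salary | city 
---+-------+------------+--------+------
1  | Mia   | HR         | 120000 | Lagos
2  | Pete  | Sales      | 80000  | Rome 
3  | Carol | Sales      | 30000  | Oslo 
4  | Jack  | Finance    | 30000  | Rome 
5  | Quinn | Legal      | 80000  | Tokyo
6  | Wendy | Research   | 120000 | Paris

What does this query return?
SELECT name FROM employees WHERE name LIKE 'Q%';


LIKE 'Q%' matches names starting with 'Q'
Matching: 1

1 rows:
Quinn


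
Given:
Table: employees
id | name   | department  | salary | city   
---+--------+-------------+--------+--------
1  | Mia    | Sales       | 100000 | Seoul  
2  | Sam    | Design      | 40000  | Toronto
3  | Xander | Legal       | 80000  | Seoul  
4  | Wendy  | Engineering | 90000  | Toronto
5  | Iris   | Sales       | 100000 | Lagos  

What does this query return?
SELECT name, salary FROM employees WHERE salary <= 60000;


Filtering: salary <= 60000
Matching: 1 rows

1 rows:
Sam, 40000


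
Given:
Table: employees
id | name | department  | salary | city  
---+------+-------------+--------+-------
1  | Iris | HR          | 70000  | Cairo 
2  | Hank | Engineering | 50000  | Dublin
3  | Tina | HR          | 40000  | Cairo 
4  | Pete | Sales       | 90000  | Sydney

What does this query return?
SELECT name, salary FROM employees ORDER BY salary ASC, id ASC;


Sorting by salary ASC, then id ASC for ties

4 rows:
Tina, 40000
Hank, 50000
Iris, 70000
Pete, 90000


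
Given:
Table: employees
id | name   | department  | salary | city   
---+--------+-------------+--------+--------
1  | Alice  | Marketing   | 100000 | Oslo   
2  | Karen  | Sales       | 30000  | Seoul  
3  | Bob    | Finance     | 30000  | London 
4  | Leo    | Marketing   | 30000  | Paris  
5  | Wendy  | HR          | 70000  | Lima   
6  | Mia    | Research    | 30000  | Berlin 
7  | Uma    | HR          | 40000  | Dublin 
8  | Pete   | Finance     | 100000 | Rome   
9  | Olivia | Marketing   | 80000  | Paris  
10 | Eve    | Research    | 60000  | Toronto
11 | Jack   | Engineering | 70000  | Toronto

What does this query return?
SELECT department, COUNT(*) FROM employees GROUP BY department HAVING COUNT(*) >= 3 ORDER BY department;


Groups with count >= 3:
  Marketing: 3 -> PASS
  Engineering: 1 -> filtered out
  Finance: 2 -> filtered out
  HR: 2 -> filtered out
  Research: 2 -> filtered out
  Sales: 1 -> filtered out


1 groups:
Marketing, 3


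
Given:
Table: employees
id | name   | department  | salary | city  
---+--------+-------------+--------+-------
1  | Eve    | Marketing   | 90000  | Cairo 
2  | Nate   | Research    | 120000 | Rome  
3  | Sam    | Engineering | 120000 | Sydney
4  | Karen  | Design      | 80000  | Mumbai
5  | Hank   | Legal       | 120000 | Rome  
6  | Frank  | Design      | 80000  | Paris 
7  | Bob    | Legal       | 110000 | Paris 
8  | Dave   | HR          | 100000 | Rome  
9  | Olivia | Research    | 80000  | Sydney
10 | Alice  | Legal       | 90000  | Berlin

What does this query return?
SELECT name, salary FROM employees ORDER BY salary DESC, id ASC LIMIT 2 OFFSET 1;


Sort by salary DESC (id ASC tiebreak), then skip 1 and take 2
Rows 2 through 3

2 rows:
Sam, 120000
Hank, 120000


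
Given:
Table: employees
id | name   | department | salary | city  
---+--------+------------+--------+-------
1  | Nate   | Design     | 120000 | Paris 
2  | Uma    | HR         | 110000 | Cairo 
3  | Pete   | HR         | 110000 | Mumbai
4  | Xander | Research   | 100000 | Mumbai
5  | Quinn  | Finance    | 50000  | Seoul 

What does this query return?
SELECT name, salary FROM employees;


Projecting columns: name, salary

5 rows:
Nate, 120000
Uma, 110000
Pete, 110000
Xander, 100000
Quinn, 50000


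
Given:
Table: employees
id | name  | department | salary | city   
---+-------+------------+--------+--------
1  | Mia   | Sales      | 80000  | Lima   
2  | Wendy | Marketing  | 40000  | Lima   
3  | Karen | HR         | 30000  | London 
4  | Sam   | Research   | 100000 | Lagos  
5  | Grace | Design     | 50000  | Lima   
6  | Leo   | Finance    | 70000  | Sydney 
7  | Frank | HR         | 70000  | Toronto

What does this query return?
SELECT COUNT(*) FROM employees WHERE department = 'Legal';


Counting rows where department = 'Legal'


0


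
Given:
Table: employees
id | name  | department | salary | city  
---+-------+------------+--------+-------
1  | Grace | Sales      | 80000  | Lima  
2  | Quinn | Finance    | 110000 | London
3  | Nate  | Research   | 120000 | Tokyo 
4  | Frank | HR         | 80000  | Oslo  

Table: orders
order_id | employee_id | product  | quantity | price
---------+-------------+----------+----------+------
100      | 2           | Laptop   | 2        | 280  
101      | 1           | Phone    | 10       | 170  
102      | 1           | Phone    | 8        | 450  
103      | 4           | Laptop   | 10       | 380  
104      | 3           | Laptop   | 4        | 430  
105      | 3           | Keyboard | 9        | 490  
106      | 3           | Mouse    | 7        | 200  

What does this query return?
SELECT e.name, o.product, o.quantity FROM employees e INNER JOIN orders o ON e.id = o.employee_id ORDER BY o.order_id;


Joining employees.id = orders.employee_id:
  employee Quinn (id=2) -> order Laptop
  employee Grace (id=1) -> order Phone
  employee Grace (id=1) -> order Phone
  employee Frank (id=4) -> order Laptop
  employee Nate (id=3) -> order Laptop
  employee Nate (id=3) -> order Keyboard
  employee Nate (id=3) -> order Mouse


7 rows:
Quinn, Laptop, 2
Grace, Phone, 10
Grace, Phone, 8
Frank, Laptop, 10
Nate, Laptop, 4
Nate, Keyboard, 9
Nate, Mouse, 7


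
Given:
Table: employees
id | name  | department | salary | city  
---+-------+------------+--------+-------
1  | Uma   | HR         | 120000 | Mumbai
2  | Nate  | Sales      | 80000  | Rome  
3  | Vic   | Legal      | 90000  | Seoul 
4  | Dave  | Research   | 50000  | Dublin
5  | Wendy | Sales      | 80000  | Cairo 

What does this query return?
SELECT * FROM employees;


SELECT * returns all 5 rows with all columns

5 rows:
1, Uma, HR, 120000, Mumbai
2, Nate, Sales, 80000, Rome
3, Vic, Legal, 90000, Seoul
4, Dave, Research, 50000, Dublin
5, Wendy, Sales, 80000, Cairo


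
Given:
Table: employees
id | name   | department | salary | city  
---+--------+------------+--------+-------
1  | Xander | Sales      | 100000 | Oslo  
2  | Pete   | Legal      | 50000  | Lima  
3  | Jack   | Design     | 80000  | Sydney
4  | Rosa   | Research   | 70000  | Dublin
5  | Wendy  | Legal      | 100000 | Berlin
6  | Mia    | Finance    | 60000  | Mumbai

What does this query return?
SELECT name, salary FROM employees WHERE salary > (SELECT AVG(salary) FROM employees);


Subquery: AVG(salary) = 76666.67
Filtering: salary > 76666.67
  Xander (100000) -> MATCH
  Jack (80000) -> MATCH
  Wendy (100000) -> MATCH


3 rows:
Xander, 100000
Jack, 80000
Wendy, 100000


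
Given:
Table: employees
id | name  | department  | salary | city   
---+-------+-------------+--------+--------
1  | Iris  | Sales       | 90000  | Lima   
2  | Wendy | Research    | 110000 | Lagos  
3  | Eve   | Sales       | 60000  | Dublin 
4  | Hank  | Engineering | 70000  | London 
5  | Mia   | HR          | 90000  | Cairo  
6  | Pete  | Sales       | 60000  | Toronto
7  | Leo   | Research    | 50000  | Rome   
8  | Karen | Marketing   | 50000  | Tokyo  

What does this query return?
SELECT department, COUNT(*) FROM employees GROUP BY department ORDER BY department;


Assigning each row to its department group:
  Iris -> Sales
  Wendy -> Research
  Eve -> Sales
  Hank -> Engineering
  Mia -> HR
  Pete -> Sales
  Leo -> Research
  Karen -> Marketing


5 groups:
Engineering, 1
HR, 1
Marketing, 1
Research, 2
Sales, 3


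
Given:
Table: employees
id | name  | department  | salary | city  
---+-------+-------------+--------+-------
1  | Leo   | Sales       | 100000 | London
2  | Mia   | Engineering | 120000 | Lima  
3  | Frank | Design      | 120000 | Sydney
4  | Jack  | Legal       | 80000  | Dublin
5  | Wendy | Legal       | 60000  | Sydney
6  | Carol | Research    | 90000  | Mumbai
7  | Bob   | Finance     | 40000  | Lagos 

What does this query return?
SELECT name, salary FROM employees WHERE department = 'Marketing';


Filtering: department = 'Marketing'
Matching rows: 0

Empty result set (0 rows)


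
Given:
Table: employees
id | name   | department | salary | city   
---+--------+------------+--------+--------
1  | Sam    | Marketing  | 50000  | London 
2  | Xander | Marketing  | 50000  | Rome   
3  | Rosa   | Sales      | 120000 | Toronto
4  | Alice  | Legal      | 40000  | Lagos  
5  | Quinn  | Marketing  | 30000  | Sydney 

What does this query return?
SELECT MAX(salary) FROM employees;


Salaries: 50000, 50000, 120000, 40000, 30000
MAX = 120000

120000


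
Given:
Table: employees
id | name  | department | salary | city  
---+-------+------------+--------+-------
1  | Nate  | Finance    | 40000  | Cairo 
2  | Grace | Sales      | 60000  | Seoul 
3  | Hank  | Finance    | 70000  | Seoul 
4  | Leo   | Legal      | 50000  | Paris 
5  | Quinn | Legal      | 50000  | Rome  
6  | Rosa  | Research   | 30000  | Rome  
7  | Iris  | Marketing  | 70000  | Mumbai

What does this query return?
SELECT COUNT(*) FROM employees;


COUNT(*) counts all rows

7


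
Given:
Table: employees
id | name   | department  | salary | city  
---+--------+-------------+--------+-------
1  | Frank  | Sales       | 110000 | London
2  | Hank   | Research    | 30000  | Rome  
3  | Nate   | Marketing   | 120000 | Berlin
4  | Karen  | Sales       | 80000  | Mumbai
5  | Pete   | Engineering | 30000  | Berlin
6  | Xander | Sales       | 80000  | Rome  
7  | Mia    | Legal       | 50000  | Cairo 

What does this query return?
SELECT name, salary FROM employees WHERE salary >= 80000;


Filtering: salary >= 80000
Matching: 4 rows

4 rows:
Frank, 110000
Nate, 120000
Karen, 80000
Xander, 80000


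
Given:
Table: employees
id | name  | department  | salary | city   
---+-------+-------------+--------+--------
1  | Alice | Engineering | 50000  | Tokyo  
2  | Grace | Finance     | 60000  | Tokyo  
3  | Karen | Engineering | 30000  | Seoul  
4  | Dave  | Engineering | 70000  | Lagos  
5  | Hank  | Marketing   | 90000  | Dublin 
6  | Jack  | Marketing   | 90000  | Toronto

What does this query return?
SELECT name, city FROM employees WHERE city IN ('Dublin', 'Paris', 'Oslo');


Filtering: city IN ('Dublin', 'Paris', 'Oslo')
Matching: 1 rows

1 rows:
Hank, Dublin


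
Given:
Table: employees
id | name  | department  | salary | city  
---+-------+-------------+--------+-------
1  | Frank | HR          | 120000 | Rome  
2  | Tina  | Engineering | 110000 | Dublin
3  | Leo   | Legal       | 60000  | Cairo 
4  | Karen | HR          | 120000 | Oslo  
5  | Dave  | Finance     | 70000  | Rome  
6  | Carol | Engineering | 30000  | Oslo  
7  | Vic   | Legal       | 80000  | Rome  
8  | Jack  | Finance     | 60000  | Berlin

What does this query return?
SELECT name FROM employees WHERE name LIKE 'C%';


LIKE 'C%' matches names starting with 'C'
Matching: 1

1 rows:
Carol


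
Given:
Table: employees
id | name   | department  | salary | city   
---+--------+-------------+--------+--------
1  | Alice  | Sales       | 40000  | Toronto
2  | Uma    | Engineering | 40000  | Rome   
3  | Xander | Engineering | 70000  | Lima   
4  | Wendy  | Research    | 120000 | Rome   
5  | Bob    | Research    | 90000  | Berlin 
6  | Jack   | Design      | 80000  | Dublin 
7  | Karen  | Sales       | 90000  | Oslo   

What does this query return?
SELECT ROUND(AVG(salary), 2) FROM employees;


SUM(salary) = 530000
COUNT = 7
ROUND(AVG, 2) = ROUND(530000 / 7, 2) = 75714.29

75714.29


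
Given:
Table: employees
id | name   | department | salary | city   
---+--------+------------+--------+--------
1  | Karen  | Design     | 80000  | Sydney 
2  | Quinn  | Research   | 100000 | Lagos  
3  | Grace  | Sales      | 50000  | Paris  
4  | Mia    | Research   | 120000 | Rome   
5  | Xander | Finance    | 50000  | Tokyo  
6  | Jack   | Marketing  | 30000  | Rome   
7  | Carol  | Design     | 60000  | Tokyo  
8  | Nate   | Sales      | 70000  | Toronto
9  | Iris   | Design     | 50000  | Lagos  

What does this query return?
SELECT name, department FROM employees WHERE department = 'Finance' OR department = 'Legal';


Filtering: department = 'Finance' OR 'Legal'
Matching: 1 rows

1 rows:
Xander, Finance


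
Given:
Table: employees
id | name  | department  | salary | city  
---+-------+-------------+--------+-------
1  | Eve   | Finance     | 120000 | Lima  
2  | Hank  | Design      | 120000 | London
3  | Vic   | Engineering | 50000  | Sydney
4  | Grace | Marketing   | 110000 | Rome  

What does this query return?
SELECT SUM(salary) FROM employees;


SUM(salary) = 120000 + 120000 + 50000 + 110000 = 400000

400000


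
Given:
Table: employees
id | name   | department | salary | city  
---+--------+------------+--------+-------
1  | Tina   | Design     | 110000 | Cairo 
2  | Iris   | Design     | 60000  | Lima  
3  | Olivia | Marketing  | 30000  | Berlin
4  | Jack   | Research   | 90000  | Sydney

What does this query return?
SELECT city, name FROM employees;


Projecting columns: city, name

4 rows:
Cairo, Tina
Lima, Iris
Berlin, Olivia
Sydney, Jack


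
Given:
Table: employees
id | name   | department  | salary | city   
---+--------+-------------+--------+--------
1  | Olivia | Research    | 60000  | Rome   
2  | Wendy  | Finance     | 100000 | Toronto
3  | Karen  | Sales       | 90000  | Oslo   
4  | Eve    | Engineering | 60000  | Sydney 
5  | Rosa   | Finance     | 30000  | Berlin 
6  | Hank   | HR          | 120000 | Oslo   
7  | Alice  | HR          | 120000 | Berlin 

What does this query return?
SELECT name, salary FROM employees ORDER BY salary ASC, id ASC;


Sorting by salary ASC, then id ASC for ties

7 rows:
Rosa, 30000
Olivia, 60000
Eve, 60000
Karen, 90000
Wendy, 100000
Hank, 120000
Alice, 120000


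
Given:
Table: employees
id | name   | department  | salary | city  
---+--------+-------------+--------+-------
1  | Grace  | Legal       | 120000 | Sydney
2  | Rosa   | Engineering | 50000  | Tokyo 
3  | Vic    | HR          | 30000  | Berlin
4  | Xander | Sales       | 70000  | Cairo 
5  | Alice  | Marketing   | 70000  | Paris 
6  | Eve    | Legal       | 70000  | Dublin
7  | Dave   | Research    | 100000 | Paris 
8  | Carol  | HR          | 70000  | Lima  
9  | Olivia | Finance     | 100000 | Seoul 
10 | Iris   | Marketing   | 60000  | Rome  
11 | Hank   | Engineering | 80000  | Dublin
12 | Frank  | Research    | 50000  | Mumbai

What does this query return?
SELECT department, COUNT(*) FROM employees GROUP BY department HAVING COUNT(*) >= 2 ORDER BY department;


Groups with count >= 2:
  Engineering: 2 -> PASS
  HR: 2 -> PASS
  Legal: 2 -> PASS
  Marketing: 2 -> PASS
  Research: 2 -> PASS
  Finance: 1 -> filtered out
  Sales: 1 -> filtered out


5 groups:
Engineering, 2
HR, 2
Legal, 2
Marketing, 2
Research, 2


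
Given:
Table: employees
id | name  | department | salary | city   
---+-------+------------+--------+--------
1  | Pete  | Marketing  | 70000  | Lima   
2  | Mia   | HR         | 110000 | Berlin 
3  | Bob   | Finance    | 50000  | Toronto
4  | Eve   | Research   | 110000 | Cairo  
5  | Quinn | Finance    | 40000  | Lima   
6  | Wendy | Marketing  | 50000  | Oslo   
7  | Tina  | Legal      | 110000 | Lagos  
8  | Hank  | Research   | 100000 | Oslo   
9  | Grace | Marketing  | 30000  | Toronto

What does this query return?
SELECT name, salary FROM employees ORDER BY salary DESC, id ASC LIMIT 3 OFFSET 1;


Sort by salary DESC (id ASC tiebreak), then skip 1 and take 3
Rows 2 through 4

3 rows:
Eve, 110000
Tina, 110000
Hank, 100000


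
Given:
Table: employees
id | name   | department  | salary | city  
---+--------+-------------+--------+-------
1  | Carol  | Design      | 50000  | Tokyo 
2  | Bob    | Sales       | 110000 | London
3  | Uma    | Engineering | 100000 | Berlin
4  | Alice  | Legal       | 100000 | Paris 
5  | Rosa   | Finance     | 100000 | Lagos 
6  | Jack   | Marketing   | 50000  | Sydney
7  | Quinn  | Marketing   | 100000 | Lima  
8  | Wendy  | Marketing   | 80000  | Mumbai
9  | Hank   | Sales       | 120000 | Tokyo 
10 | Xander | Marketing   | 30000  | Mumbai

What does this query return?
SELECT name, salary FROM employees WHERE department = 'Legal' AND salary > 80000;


Filtering: department = 'Legal' AND salary > 80000
Matching: 1 rows

1 rows:
Alice, 100000


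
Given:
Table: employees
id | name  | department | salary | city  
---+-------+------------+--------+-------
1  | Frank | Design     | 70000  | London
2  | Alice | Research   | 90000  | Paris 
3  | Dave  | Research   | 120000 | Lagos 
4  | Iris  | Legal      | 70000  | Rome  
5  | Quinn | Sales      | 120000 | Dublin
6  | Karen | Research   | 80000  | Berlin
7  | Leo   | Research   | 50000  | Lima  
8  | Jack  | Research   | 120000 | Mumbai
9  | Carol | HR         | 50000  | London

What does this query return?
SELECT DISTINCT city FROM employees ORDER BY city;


All 'city' values (row order): London, Paris, Lagos, Rome, Dublin, Berlin, Lima, Mumbai, London
Removing duplicates leaves 8 unique value(s).

8 values:
Berlin
Dublin
Lagos
Lima
London
Mumbai
Paris
Rome


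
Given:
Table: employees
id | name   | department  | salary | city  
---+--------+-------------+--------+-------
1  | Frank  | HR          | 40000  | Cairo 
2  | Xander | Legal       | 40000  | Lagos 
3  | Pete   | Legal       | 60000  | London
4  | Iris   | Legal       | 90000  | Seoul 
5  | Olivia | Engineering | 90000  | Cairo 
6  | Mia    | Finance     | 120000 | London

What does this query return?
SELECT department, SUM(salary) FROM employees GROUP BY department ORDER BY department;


Summing salary within each department:
  Engineering: 90000 = 90000
  Finance: 120000 = 120000
  HR: 40000 = 40000
  Legal: 40000 + 60000 + 90000 = 190000


4 groups:
Engineering, 90000
Finance, 120000
HR, 40000
Legal, 190000


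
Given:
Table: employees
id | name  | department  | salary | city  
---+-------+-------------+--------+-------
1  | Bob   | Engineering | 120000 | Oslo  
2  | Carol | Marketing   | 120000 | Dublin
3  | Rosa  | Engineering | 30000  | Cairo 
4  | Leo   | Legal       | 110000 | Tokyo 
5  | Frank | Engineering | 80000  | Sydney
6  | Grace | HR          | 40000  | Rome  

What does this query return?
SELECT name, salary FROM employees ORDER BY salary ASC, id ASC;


Sorting by salary ASC, then id ASC for ties

6 rows:
Rosa, 30000
Grace, 40000
Frank, 80000
Leo, 110000
Bob, 120000
Carol, 120000


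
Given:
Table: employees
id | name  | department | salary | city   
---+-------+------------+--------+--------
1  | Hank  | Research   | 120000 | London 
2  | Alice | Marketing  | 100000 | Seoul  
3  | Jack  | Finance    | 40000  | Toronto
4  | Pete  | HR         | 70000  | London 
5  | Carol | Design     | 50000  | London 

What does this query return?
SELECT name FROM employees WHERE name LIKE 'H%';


LIKE 'H%' matches names starting with 'H'
Matching: 1

1 rows:
Hank


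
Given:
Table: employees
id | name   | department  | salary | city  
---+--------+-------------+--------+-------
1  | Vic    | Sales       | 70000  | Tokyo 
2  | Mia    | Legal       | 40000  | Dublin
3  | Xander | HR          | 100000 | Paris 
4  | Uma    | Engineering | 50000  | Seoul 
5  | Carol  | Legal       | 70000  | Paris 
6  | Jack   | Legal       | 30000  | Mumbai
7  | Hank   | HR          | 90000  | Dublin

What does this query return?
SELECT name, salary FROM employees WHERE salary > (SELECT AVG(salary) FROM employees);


Subquery: AVG(salary) = 64285.71
Filtering: salary > 64285.71
  Vic (70000) -> MATCH
  Xander (100000) -> MATCH
  Carol (70000) -> MATCH
  Hank (90000) -> MATCH


4 rows:
Vic, 70000
Xander, 100000
Carol, 70000
Hank, 90000


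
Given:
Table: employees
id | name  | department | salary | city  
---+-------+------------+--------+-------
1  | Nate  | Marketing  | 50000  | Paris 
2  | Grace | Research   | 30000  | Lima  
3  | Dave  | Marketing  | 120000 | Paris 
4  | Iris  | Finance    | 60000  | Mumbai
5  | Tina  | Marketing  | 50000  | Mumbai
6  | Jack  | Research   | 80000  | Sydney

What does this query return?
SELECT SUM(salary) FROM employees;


SUM(salary) = 50000 + 30000 + 120000 + 60000 + 50000 + 80000 = 390000

390000


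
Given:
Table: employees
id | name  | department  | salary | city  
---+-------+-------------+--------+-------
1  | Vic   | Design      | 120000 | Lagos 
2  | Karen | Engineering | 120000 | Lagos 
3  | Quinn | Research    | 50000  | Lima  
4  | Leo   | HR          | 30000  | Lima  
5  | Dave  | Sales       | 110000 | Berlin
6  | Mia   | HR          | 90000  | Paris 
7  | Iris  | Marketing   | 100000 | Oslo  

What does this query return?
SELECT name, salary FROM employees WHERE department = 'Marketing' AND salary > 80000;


Filtering: department = 'Marketing' AND salary > 80000
Matching: 1 rows

1 rows:
Iris, 100000


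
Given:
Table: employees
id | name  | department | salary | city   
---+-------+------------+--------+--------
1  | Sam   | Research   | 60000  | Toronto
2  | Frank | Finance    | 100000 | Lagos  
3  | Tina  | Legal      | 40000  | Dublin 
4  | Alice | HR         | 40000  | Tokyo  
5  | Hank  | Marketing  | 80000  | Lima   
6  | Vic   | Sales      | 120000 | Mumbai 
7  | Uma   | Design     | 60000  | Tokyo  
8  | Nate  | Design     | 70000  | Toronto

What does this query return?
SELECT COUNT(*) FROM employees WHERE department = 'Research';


Counting rows where department = 'Research'
  Sam -> MATCH


1


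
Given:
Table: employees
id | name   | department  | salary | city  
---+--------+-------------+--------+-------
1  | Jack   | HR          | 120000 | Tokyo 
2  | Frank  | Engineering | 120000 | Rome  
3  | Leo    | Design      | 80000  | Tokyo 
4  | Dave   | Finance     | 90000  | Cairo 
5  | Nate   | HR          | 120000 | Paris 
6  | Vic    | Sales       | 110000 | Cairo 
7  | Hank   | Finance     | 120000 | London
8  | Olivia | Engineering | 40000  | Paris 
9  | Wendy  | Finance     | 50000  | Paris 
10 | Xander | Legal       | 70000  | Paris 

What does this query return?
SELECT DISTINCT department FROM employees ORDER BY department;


All 'department' values (row order): HR, Engineering, Design, Finance, HR, Sales, Finance, Engineering, Finance, Legal
Removing duplicates leaves 6 unique value(s).

6 values:
Design
Engineering
Finance
HR
Legal
Sales


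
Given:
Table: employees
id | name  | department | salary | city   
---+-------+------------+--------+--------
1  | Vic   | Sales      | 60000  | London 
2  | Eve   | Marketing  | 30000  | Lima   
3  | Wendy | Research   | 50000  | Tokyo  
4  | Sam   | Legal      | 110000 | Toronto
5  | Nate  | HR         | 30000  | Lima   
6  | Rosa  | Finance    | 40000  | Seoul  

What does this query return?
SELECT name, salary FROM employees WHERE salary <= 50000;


Filtering: salary <= 50000
Matching: 4 rows

4 rows:
Eve, 30000
Wendy, 50000
Nate, 30000
Rosa, 40000


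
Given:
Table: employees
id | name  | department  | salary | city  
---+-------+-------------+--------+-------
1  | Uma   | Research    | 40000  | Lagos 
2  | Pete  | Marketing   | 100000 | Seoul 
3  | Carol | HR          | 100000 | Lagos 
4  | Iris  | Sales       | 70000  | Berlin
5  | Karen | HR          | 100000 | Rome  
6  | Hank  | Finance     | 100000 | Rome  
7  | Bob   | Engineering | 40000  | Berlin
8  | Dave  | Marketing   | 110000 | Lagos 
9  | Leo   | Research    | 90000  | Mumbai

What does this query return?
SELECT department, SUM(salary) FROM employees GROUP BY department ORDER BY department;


Summing salary within each department:
  Engineering: 40000 = 40000
  Finance: 100000 = 100000
  HR: 100000 + 100000 = 200000
  Marketing: 100000 + 110000 = 210000
  Research: 40000 + 90000 = 130000
  Sales: 70000 = 70000


6 groups:
Engineering, 40000
Finance, 100000
HR, 200000
Marketing, 210000
Research, 130000
Sales, 70000


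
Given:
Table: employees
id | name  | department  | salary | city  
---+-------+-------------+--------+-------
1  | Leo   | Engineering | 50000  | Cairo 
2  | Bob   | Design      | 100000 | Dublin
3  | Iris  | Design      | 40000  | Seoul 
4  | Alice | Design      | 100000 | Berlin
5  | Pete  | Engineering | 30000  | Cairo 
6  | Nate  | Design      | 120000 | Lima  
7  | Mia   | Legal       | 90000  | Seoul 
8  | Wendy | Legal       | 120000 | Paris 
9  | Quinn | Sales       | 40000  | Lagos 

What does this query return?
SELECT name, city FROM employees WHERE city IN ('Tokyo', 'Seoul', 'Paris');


Filtering: city IN ('Tokyo', 'Seoul', 'Paris')
Matching: 3 rows

3 rows:
Iris, Seoul
Mia, Seoul
Wendy, Paris


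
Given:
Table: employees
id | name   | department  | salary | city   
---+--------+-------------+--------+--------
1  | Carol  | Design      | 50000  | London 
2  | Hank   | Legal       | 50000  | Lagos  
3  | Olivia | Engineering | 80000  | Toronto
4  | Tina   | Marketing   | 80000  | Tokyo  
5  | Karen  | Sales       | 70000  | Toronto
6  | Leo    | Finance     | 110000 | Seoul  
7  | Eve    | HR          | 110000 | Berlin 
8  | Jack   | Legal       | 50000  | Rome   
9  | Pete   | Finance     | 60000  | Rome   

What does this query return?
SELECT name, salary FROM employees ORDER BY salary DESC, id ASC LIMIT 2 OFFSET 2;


Sort by salary DESC (id ASC tiebreak), then skip 2 and take 2
Rows 3 through 4

2 rows:
Olivia, 80000
Tina, 80000


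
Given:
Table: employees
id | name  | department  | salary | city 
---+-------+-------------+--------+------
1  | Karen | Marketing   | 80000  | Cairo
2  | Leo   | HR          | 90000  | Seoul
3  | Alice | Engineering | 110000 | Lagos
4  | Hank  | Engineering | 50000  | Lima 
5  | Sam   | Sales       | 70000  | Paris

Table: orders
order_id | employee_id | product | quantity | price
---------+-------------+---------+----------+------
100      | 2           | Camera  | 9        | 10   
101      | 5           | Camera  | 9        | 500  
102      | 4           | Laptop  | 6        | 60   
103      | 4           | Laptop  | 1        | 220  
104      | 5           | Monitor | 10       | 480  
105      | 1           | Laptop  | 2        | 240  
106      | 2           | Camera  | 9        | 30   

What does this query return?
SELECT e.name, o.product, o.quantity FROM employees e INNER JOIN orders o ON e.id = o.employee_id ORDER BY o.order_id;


Joining employees.id = orders.employee_id:
  employee Leo (id=2) -> order Camera
  employee Sam (id=5) -> order Camera
  employee Hank (id=4) -> order Laptop
  employee Hank (id=4) -> order Laptop
  employee Sam (id=5) -> order Monitor
  employee Karen (id=1) -> order Laptop
  employee Leo (id=2) -> order Camera


7 rows:
Leo, Camera, 9
Sam, Camera, 9
Hank, Laptop, 6
Hank, Laptop, 1
Sam, Monitor, 10
Karen, Laptop, 2
Leo, Camera, 9


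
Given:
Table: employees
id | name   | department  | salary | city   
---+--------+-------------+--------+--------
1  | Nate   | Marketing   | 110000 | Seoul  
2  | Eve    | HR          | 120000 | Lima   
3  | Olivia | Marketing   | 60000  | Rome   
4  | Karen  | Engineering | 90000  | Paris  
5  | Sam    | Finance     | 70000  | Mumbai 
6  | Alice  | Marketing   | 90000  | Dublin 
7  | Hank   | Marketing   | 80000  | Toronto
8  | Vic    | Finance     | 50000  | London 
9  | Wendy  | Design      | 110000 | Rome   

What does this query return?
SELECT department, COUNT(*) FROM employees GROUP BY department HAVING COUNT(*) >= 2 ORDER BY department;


Groups with count >= 2:
  Finance: 2 -> PASS
  Marketing: 4 -> PASS
  Design: 1 -> filtered out
  Engineering: 1 -> filtered out
  HR: 1 -> filtered out


2 groups:
Finance, 2
Marketing, 4


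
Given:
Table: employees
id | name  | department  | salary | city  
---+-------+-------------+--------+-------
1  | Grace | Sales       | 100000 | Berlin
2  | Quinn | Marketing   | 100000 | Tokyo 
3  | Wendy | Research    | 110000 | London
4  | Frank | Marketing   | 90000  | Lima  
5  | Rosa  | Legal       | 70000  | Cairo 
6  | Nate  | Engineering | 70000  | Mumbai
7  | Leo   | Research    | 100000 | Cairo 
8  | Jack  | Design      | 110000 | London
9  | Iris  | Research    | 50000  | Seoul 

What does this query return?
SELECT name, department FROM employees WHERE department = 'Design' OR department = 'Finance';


Filtering: department = 'Design' OR 'Finance'
Matching: 1 rows

1 rows:
Jack, Design


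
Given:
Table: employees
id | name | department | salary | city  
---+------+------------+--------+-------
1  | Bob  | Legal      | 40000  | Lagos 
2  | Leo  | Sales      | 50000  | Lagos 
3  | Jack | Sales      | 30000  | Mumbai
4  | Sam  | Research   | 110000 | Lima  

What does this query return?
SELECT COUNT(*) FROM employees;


COUNT(*) counts all rows

4


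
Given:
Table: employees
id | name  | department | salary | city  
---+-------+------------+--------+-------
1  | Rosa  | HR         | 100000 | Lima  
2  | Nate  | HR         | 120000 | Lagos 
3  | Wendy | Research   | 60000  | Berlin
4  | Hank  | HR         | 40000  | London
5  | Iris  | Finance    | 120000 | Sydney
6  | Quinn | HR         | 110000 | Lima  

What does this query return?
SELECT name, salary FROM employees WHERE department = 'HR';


Filtering: department = 'HR'
Matching rows: 4

4 rows:
Rosa, 100000
Nate, 120000
Hank, 40000
Quinn, 110000


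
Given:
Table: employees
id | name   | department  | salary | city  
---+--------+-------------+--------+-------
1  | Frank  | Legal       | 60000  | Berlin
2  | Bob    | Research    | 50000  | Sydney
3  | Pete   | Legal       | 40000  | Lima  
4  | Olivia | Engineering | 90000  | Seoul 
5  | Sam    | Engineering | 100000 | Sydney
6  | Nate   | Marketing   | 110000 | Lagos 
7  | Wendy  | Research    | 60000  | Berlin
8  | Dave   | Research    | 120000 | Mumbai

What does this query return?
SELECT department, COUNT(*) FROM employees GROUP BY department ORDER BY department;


Assigning each row to its department group:
  Frank -> Legal
  Bob -> Research
  Pete -> Legal
  Olivia -> Engineering
  Sam -> Engineering
  Nate -> Marketing
  Wendy -> Research
  Dave -> Research


4 groups:
Engineering, 2
Legal, 2
Marketing, 1
Research, 3


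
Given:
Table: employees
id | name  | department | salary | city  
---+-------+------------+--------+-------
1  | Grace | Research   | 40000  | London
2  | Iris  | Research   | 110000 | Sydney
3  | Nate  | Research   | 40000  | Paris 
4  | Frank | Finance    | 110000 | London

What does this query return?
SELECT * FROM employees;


SELECT * returns all 4 rows with all columns

4 rows:
1, Grace, Research, 40000, London
2, Iris, Research, 110000, Sydney
3, Nate, Research, 40000, Paris
4, Frank, Finance, 110000, London


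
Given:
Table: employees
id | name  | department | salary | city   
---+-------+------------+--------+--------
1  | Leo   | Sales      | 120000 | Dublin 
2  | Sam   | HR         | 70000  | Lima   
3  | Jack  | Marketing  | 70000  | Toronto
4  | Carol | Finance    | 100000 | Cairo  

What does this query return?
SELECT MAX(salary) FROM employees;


Salaries: 120000, 70000, 70000, 100000
MAX = 120000

120000


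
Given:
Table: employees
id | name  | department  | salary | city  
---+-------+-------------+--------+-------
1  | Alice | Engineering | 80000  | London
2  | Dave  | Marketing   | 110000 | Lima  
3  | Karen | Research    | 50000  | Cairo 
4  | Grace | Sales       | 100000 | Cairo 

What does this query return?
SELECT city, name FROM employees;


Projecting columns: city, name

4 rows:
London, Alice
Lima, Dave
Cairo, Karen
Cairo, Grace


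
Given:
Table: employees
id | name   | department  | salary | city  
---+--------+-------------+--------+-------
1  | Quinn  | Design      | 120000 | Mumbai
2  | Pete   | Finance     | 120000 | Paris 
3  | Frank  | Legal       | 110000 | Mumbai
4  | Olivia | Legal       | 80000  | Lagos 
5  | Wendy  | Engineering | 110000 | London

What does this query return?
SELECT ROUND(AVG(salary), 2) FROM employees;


SUM(salary) = 540000
COUNT = 5
ROUND(AVG, 2) = ROUND(540000 / 5, 2) = 108000.0

108000.0


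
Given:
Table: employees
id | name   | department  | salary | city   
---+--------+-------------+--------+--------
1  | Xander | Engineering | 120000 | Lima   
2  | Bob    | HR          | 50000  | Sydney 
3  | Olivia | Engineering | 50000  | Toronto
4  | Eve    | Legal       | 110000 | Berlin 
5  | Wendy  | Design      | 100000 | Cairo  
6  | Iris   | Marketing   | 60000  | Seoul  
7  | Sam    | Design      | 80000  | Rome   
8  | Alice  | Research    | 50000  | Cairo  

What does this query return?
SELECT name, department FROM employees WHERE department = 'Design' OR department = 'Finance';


Filtering: department = 'Design' OR 'Finance'
Matching: 2 rows

2 rows:
Wendy, Design
Sam, Design


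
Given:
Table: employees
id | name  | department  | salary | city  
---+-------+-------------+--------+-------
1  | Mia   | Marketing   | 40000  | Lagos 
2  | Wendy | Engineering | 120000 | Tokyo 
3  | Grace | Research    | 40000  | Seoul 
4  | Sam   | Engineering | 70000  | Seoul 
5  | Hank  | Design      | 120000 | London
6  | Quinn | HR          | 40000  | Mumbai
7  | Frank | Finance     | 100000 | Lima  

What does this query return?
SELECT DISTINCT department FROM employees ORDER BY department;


All 'department' values (row order): Marketing, Engineering, Research, Engineering, Design, HR, Finance
Removing duplicates leaves 6 unique value(s).

6 values:
Design
Engineering
Finance
HR
Marketing
Research


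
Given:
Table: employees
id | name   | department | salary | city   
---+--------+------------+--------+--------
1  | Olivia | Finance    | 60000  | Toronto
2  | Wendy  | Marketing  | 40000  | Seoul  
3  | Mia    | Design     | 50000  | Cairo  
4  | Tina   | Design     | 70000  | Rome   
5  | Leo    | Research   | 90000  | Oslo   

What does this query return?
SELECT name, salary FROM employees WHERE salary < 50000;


Filtering: salary < 50000
Matching: 1 rows

1 rows:
Wendy, 40000


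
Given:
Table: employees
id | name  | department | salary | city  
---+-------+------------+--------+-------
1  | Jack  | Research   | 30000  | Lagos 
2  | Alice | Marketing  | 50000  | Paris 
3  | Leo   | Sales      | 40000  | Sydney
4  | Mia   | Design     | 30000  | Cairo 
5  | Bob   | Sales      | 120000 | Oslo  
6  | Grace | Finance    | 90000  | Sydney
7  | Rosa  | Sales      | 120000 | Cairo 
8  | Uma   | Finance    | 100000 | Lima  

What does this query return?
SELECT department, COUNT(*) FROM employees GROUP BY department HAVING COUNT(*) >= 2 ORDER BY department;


Groups with count >= 2:
  Finance: 2 -> PASS
  Sales: 3 -> PASS
  Design: 1 -> filtered out
  Marketing: 1 -> filtered out
  Research: 1 -> filtered out


2 groups:
Finance, 2
Sales, 3


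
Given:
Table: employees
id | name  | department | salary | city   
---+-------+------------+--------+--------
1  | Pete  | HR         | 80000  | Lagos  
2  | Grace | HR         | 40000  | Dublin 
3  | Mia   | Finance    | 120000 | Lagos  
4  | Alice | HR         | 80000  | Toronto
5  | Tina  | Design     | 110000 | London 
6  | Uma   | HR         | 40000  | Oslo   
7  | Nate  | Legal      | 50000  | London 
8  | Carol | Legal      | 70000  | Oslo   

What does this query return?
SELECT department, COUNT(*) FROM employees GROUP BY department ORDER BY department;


Assigning each row to its department group:
  Pete -> HR
  Grace -> HR
  Mia -> Finance
  Alice -> HR
  Tina -> Design
  Uma -> HR
  Nate -> Legal
  Carol -> Legal


4 groups:
Design, 1
Finance, 1
HR, 4
Legal, 2


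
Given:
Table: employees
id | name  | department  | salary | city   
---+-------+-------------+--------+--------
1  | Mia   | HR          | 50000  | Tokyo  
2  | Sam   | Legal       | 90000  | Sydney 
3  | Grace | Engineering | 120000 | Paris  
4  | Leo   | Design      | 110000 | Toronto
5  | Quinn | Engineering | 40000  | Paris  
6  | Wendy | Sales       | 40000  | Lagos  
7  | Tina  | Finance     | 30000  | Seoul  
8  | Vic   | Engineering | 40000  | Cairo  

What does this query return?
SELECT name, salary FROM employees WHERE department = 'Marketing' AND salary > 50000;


Filtering: department = 'Marketing' AND salary > 50000
Matching: 0 rows

Empty result set (0 rows)


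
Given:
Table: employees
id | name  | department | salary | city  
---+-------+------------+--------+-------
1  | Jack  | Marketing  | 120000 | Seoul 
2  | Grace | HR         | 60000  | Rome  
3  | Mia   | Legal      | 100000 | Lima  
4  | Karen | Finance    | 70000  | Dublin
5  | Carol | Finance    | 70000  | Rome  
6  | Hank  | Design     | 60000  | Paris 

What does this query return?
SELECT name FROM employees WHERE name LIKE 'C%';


LIKE 'C%' matches names starting with 'C'
Matching: 1

1 rows:
Carol


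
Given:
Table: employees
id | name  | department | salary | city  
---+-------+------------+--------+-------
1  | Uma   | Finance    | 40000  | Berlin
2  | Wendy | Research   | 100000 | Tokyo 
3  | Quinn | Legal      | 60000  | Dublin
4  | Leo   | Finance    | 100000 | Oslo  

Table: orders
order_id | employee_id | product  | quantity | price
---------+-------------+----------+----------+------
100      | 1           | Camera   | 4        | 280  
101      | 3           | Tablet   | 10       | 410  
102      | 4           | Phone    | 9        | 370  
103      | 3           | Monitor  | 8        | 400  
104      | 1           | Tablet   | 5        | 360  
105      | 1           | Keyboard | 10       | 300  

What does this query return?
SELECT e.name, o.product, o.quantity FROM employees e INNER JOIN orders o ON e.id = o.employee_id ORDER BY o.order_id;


Joining employees.id = orders.employee_id:
  employee Uma (id=1) -> order Camera
  employee Quinn (id=3) -> order Tablet
  employee Leo (id=4) -> order Phone
  employee Quinn (id=3) -> order Monitor
  employee Uma (id=1) -> order Tablet
  employee Uma (id=1) -> order Keyboard


6 rows:
Uma, Camera, 4
Quinn, Tablet, 10
Leo, Phone, 9
Quinn, Monitor, 8
Uma, Tablet, 5
Uma, Keyboard, 10
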